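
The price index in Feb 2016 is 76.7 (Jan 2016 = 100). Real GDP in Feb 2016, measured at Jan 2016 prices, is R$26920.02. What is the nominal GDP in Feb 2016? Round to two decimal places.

20647.66

Nominal = Real × (Index/100) = 26920.02 × (76.7/100)
        = 26920.02 × 0.767 = 20647.6553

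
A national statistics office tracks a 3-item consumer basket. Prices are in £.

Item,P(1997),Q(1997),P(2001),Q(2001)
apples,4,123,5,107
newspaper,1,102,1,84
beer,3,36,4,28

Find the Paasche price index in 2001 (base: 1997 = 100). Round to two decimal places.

Paasche price index uses current-period quantities as weights.
ΣP(2001)·Q(2001) = 5×107 + 1×84 + 4×28 = 535 + 84 + 112 = 731
ΣP(1997)·Q(2001) = 4×107 + 1×84 + 3×28 = 428 + 84 + 84 = 596
Index = 731 / 596 × 100 = 122.6510

122.65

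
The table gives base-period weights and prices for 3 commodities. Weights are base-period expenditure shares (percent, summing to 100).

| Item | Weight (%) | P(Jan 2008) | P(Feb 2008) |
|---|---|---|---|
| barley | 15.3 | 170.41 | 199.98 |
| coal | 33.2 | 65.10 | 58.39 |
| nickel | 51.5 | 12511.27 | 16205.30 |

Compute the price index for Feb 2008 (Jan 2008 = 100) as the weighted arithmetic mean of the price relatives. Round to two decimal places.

114.44

barley: 15.3 × (199.98/170.41) = 15.3 × 1.173523 = 17.9549
coal: 33.2 × (58.39/65.10) = 33.2 × 0.896928 = 29.7780
nickel: 51.5 × (16205.30/12511.27) = 51.5 × 1.295256 = 66.7057
Index = Σ wᵢ·(p₁ᵢ/p₀ᵢ) = 17.9549 + 29.7780 + 66.7057 = 114.4386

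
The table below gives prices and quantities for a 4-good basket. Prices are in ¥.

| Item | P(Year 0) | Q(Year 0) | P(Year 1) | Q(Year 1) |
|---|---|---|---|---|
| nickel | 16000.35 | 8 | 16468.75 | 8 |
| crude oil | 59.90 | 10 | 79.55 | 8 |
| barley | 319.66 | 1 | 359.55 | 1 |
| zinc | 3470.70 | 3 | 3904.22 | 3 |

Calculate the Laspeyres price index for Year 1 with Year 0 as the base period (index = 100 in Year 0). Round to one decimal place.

Laspeyres price index uses base-period quantities as weights.
ΣP(Year 1)·Q(Year 0) = 16468.75×8 + 79.55×10 + 359.55×1 + 3904.22×3 = 131750 + 795.5 + 359.55 + 11712.66 = 144617.71
ΣP(Year 0)·Q(Year 0) = 16000.35×8 + 59.90×10 + 319.66×1 + 3470.70×3 = 128002.8 + 599 + 319.66 + 10412.1 = 139333.56
Index = 144617.71 / 139333.56 × 100 = 103.7924

103.8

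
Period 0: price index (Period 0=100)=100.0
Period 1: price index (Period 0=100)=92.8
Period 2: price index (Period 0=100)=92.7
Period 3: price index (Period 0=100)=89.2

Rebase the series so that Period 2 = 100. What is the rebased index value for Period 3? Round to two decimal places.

96.22

Rebased(Period 3) = 89.2 / 92.7 × 100 = 96.2244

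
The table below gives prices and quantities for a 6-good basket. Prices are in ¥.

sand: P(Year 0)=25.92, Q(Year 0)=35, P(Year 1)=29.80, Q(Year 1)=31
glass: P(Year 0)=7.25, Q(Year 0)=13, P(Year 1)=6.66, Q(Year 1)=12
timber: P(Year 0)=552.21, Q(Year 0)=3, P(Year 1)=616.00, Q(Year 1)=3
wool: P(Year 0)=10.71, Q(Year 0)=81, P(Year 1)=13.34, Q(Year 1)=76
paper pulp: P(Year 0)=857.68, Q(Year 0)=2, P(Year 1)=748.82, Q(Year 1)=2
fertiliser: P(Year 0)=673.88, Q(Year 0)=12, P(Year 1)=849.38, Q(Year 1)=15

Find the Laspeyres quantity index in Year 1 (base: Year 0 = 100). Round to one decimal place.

Laspeyres quantity index uses base-period prices as weights.
ΣP(Year 0)·Q(Year 1) = 25.92×31 + 7.25×12 + 552.21×3 + 10.71×76 + 857.68×2 + 673.88×15 = 803.52 + 87 + 1656.63 + 813.96 + 1715.36 + 10108.2 = 15184.67
ΣP(Year 0)·Q(Year 0) = 25.92×35 + 7.25×13 + 552.21×3 + 10.71×81 + 857.68×2 + 673.88×12 = 907.2 + 94.25 + 1656.63 + 867.51 + 1715.36 + 8086.56 = 13327.51
Index = 15184.67 / 13327.51 × 100 = 113.9348

113.9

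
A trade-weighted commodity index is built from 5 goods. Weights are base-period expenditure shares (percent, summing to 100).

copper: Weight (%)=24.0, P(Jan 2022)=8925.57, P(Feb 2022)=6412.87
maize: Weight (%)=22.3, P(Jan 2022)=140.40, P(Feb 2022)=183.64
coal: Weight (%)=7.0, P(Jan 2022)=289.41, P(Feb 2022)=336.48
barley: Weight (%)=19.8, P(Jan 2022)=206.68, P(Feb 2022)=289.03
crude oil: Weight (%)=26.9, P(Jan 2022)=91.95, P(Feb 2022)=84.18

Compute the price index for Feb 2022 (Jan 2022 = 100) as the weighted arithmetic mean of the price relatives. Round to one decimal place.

copper: 24.0 × (6412.87/8925.57) = 24.0 × 0.718483 = 17.2436
maize: 22.3 × (183.64/140.40) = 22.3 × 1.307977 = 29.1679
coal: 7.0 × (336.48/289.41) = 7.0 × 1.162641 = 8.1385
barley: 19.8 × (289.03/206.68) = 19.8 × 1.398442 = 27.6892
crude oil: 26.9 × (84.18/91.95) = 26.9 × 0.915498 = 24.6269
Index = Σ wᵢ·(p₁ᵢ/p₀ᵢ) = 17.2436 + 29.1679 + 8.1385 + 27.6892 + 24.6269 = 106.8660

106.9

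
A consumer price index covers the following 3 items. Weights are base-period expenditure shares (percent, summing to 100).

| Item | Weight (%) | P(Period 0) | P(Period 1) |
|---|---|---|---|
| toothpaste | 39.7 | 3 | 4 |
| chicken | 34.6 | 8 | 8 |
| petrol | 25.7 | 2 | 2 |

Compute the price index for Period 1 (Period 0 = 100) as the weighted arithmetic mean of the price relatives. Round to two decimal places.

toothpaste: 39.7 × (4/3) = 39.7 × 1.333333 = 52.9333
chicken: 34.6 × (8/8) = 34.6 × 1.000000 = 34.6000
petrol: 25.7 × (2/2) = 25.7 × 1.000000 = 25.7000
Index = Σ wᵢ·(p₁ᵢ/p₀ᵢ) = 52.9333 + 34.6000 + 25.7000 = 113.2333

113.23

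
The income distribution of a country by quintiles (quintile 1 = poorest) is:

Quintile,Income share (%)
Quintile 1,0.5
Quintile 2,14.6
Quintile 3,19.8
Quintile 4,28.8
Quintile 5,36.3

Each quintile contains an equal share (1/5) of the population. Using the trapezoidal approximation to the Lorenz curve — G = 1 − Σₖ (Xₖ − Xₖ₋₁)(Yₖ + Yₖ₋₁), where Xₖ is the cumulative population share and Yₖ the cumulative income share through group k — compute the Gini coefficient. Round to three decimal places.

Cumulative income shares Yₖ: 0.0050, 0.1510, 0.3490, 0.6370, 1.0000
Σ (Xₖ−Xₖ₋₁)(Yₖ+Yₖ₋₁) = (1/5)(0.0050+0.0000) + (1/5)(0.1510+0.0050) + (1/5)(0.3490+0.1510) + (1/5)(0.6370+0.3490) + (1/5)(1.0000+0.6370)
  = 0.0010 + 0.0312 + 0.1000 + 0.1972 + 0.3274 = 0.6568
G = 1 − 0.6568 = 0.3432

0.343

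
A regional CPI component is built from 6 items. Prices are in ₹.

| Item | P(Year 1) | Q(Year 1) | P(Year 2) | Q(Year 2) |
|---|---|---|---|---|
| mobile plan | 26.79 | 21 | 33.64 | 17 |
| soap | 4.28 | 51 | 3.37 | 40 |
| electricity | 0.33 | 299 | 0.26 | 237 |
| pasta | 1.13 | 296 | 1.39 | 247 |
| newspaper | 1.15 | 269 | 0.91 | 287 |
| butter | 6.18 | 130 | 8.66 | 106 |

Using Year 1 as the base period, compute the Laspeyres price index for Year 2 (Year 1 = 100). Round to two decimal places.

Laspeyres price index uses base-period quantities as weights.
ΣP(Year 2)·Q(Year 1) = 33.64×21 + 3.37×51 + 0.26×299 + 1.39×296 + 0.91×269 + 8.66×130 = 706.44 + 171.87 + 77.74 + 411.44 + 244.79 + 1125.8 = 2738.08
ΣP(Year 1)·Q(Year 1) = 26.79×21 + 4.28×51 + 0.33×299 + 1.13×296 + 1.15×269 + 6.18×130 = 562.59 + 218.28 + 98.67 + 334.48 + 309.35 + 803.4 = 2326.77
Index = 2738.08 / 2326.77 × 100 = 117.6773

117.68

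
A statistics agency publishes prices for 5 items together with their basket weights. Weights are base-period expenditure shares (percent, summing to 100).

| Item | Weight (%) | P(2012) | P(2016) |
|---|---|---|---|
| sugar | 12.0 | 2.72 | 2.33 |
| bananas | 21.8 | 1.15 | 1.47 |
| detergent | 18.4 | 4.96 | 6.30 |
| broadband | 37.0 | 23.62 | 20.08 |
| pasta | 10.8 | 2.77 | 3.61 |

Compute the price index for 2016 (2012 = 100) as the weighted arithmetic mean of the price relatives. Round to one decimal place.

sugar: 12.0 × (2.33/2.72) = 12.0 × 0.856618 = 10.2794
bananas: 21.8 × (1.47/1.15) = 21.8 × 1.278261 = 27.8661
detergent: 18.4 × (6.30/4.96) = 18.4 × 1.270161 = 23.3710
broadband: 37.0 × (20.08/23.62) = 37.0 × 0.850127 = 31.4547
pasta: 10.8 × (3.61/2.77) = 10.8 × 1.303249 = 14.0751
Index = Σ wᵢ·(p₁ᵢ/p₀ᵢ) = 10.2794 + 27.8661 + 23.3710 + 31.4547 + 14.0751 = 107.0463

107.0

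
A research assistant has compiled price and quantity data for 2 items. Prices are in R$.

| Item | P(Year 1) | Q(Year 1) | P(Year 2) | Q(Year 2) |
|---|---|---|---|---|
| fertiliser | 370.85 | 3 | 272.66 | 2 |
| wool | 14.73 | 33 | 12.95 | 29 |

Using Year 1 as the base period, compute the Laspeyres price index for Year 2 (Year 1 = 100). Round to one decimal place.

Laspeyres price index uses base-period quantities as weights.
ΣP(Year 2)·Q(Year 1) = 272.66×3 + 12.95×33 = 817.98 + 427.35 = 1245.33
ΣP(Year 1)·Q(Year 1) = 370.85×3 + 14.73×33 = 1112.55 + 486.09 = 1598.64
Index = 1245.33 / 1598.64 × 100 = 77.8993

77.9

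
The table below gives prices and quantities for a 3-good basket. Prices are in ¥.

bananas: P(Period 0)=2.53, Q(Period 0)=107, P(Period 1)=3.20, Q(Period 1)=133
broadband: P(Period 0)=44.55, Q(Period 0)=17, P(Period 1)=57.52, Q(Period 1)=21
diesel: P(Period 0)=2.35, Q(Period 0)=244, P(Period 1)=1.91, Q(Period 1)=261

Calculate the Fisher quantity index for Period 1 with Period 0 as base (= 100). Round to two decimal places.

Laspeyres component (base-period weights):
ΣP(Period 0)Q(Period 1) = 2.53×133 + 44.55×21 + 2.35×261 = 336.49 + 935.55 + 613.35 = 1885.39
ΣP(Period 0)Q(Period 0) = 2.53×107 + 44.55×17 + 2.35×244 = 270.71 + 757.35 + 573.4 = 1601.46
L = 1885.39 / 1601.46 × 100 = 117.7294
Paasche component (current-period weights):
ΣP(Period 1)Q(Period 1) = 3.20×133 + 57.52×21 + 1.91×261 = 425.6 + 1207.92 + 498.51 = 2132.03
ΣP(Period 1)Q(Period 0) = 3.20×107 + 57.52×17 + 1.91×244 = 342.4 + 977.84 + 466.04 = 1786.28
P = 2132.03 / 1786.28 × 100 = 119.3559
Fisher = √(L × P) = √(117.7294 × 119.3559) = 118.5399

118.54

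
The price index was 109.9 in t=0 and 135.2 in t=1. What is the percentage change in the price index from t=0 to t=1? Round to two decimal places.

Change = (135.2 − 109.9) / 109.9 × 100
       = 25.3 / 109.9 × 100 = 23.0209%

23.02%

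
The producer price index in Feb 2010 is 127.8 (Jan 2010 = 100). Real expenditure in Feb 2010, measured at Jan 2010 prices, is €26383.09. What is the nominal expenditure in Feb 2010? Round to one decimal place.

33717.6

Nominal = Real × (Index/100) = 26383.09 × (127.8/100)
        = 26383.09 × 1.278 = 33717.5890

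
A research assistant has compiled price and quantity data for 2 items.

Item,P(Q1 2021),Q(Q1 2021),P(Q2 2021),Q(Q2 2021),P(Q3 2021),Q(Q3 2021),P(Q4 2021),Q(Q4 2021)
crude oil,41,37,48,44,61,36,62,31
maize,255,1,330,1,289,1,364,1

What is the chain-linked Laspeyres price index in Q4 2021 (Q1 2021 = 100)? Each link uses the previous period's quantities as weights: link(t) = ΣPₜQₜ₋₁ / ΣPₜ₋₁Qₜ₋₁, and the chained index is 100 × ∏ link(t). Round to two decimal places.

151.15

Link Q1 2021→Q2 2021:
ΣP(Q2 2021)Q(Q1 2021) = 48×37 + 330×1 = 1776 + 330 = 2106
ΣP(Q1 2021)Q(Q1 2021) = 41×37 + 255×1 = 1517 + 255 = 1772
link = 2106/1772 = 1.188488
Link Q2 2021→Q3 2021:
ΣP(Q3 2021)Q(Q2 2021) = 61×44 + 289×1 = 2684 + 289 = 2973
ΣP(Q2 2021)Q(Q2 2021) = 48×44 + 330×1 = 2112 + 330 = 2442
link = 2973/2442 = 1.217445
Link Q3 2021→Q4 2021:
ΣP(Q4 2021)Q(Q3 2021) = 62×36 + 364×1 = 2232 + 364 = 2596
ΣP(Q3 2021)Q(Q3 2021) = 61×36 + 289×1 = 2196 + 289 = 2485
link = 2596/2485 = 1.044668
Chained index = 100 × 1.188488 × 1.217445 × 1.044668 = 151.1549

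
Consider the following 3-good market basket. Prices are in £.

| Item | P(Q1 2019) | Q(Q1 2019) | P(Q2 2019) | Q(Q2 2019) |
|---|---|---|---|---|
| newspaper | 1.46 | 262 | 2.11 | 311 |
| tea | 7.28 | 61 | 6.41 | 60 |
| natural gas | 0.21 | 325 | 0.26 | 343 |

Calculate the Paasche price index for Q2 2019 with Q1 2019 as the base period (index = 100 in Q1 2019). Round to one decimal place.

117.4

Paasche price index uses current-period quantities as weights.
ΣP(Q2 2019)·Q(Q2 2019) = 2.11×311 + 6.41×60 + 0.26×343 = 656.21 + 384.6 + 89.18 = 1129.99
ΣP(Q1 2019)·Q(Q2 2019) = 1.46×311 + 7.28×60 + 0.21×343 = 454.06 + 436.8 + 72.03 = 962.89
Index = 1129.99 / 962.89 × 100 = 117.3540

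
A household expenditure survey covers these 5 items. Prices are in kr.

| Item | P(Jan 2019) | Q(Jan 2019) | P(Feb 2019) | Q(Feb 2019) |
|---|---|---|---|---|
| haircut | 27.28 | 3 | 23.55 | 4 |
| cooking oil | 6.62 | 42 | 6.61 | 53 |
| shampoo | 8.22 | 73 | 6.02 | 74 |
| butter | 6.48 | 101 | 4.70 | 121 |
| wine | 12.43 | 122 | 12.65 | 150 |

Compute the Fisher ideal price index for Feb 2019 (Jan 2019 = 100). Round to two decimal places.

89.96

Laspeyres component (base-period weights):
ΣP(Feb 2019)Q(Jan 2019) = 23.55×3 + 6.61×42 + 6.02×73 + 4.70×101 + 12.65×122 = 70.65 + 277.62 + 439.46 + 474.7 + 1543.3 = 2805.73
ΣP(Jan 2019)Q(Jan 2019) = 27.28×3 + 6.62×42 + 8.22×73 + 6.48×101 + 12.43×122 = 81.84 + 278.04 + 600.06 + 654.48 + 1516.46 = 3130.88
L = 2805.73 / 3130.88 × 100 = 89.6147
Paasche component (current-period weights):
ΣP(Feb 2019)Q(Feb 2019) = 23.55×4 + 6.61×53 + 6.02×74 + 4.70×121 + 12.65×150 = 94.2 + 350.33 + 445.48 + 568.7 + 1897.5 = 3356.21
ΣP(Jan 2019)Q(Feb 2019) = 27.28×4 + 6.62×53 + 8.22×74 + 6.48×121 + 12.43×150 = 109.12 + 350.86 + 608.28 + 784.08 + 1864.5 = 3716.84
P = 3356.21 / 3716.84 × 100 = 90.2974
Fisher = √(L × P) = √(89.6147 × 90.2974) = 89.9554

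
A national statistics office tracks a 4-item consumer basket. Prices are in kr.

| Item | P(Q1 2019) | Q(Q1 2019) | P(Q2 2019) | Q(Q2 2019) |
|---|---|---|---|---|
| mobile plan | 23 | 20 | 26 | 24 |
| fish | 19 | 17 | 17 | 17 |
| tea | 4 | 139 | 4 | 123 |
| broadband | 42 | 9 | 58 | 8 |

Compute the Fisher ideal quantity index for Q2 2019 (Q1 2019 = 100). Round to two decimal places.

Laspeyres component (base-period weights):
ΣP(Q1 2019)Q(Q2 2019) = 23×24 + 19×17 + 4×123 + 42×8 = 552 + 323 + 492 + 336 = 1703
ΣP(Q1 2019)Q(Q1 2019) = 23×20 + 19×17 + 4×139 + 42×9 = 460 + 323 + 556 + 378 = 1717
L = 1703 / 1717 × 100 = 99.1846
Paasche component (current-period weights):
ΣP(Q2 2019)Q(Q2 2019) = 26×24 + 17×17 + 4×123 + 58×8 = 624 + 289 + 492 + 464 = 1869
ΣP(Q2 2019)Q(Q1 2019) = 26×20 + 17×17 + 4×139 + 58×9 = 520 + 289 + 556 + 522 = 1887
P = 1869 / 1887 × 100 = 99.0461
Fisher = √(L × P) = √(99.1846 × 99.0461) = 99.1153

99.12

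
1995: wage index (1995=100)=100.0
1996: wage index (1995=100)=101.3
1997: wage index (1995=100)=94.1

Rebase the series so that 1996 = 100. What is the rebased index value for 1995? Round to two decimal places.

Rebased(1995) = 100.0 / 101.3 × 100 = 98.7167

98.72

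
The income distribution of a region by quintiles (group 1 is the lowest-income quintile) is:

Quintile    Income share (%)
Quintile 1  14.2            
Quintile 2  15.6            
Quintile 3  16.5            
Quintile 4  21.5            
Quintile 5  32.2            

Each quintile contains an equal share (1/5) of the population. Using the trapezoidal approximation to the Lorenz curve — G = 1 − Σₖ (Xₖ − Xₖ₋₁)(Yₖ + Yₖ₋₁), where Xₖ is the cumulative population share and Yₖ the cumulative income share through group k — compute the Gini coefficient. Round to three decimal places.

0.168

Cumulative income shares Yₖ: 0.1420, 0.2980, 0.4630, 0.6780, 1.0000
Σ (Xₖ−Xₖ₋₁)(Yₖ+Yₖ₋₁) = (1/5)(0.1420+0.0000) + (1/5)(0.2980+0.1420) + (1/5)(0.4630+0.2980) + (1/5)(0.6780+0.4630) + (1/5)(1.0000+0.6780)
  = 0.0284 + 0.0880 + 0.1522 + 0.2282 + 0.3356 = 0.8324
G = 1 − 0.8324 = 0.1676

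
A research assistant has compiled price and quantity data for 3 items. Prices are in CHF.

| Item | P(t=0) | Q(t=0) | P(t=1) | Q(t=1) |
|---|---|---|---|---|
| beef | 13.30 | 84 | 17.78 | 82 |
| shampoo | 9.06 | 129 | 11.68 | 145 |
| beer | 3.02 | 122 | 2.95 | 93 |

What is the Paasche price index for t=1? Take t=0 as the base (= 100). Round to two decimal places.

127.59

Paasche price index uses current-period quantities as weights.
ΣP(t=1)·Q(t=1) = 17.78×82 + 11.68×145 + 2.95×93 = 1457.96 + 1693.6 + 274.35 = 3425.91
ΣP(t=0)·Q(t=1) = 13.30×82 + 9.06×145 + 3.02×93 = 1090.6 + 1313.7 + 280.86 = 2685.16
Index = 3425.91 / 2685.16 × 100 = 127.5868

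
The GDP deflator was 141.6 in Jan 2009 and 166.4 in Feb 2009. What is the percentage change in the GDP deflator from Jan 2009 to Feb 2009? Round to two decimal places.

17.51%

Change = (166.4 − 141.6) / 141.6 × 100
       = 24.8 / 141.6 × 100 = 17.5141%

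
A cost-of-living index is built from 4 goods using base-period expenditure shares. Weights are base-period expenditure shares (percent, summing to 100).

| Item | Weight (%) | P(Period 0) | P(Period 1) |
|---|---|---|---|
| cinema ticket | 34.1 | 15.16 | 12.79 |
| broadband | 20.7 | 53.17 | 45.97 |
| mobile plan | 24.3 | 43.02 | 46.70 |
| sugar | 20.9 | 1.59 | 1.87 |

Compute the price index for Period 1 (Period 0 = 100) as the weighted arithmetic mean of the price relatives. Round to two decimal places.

cinema ticket: 34.1 × (12.79/15.16) = 34.1 × 0.843668 = 28.7691
broadband: 20.7 × (45.97/53.17) = 20.7 × 0.864585 = 17.8969
mobile plan: 24.3 × (46.70/43.02) = 24.3 × 1.085542 = 26.3787
sugar: 20.9 × (1.87/1.59) = 20.9 × 1.176101 = 24.5805
Index = Σ wᵢ·(p₁ᵢ/p₀ᵢ) = 28.7691 + 17.8969 + 26.3787 + 24.5805 = 97.6251

97.63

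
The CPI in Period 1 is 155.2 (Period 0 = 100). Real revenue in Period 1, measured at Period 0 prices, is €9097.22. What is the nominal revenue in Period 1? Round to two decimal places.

14118.89

Nominal = Real × (Index/100) = 9097.22 × (155.2/100)
        = 9097.22 × 1.552 = 14118.8854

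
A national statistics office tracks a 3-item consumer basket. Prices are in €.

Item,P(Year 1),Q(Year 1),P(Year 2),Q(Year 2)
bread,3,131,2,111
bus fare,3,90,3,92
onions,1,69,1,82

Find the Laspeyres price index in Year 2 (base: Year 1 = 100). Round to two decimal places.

Laspeyres price index uses base-period quantities as weights.
ΣP(Year 2)·Q(Year 1) = 2×131 + 3×90 + 1×69 = 262 + 270 + 69 = 601
ΣP(Year 1)·Q(Year 1) = 3×131 + 3×90 + 1×69 = 393 + 270 + 69 = 732
Index = 601 / 732 × 100 = 82.1038

82.10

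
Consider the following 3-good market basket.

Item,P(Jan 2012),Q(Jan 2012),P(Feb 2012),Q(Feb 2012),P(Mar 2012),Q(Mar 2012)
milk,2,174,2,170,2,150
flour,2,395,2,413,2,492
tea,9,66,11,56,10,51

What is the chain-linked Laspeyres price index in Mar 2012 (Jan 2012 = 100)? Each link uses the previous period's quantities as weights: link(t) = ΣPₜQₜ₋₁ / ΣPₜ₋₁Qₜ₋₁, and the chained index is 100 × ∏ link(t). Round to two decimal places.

Link Jan 2012→Feb 2012:
ΣP(Feb 2012)Q(Jan 2012) = 2×174 + 2×395 + 11×66 = 348 + 790 + 726 = 1864
ΣP(Jan 2012)Q(Jan 2012) = 2×174 + 2×395 + 9×66 = 348 + 790 + 594 = 1732
link = 1864/1732 = 1.076212
Link Feb 2012→Mar 2012:
ΣP(Mar 2012)Q(Feb 2012) = 2×170 + 2×413 + 10×56 = 340 + 826 + 560 = 1726
ΣP(Feb 2012)Q(Feb 2012) = 2×170 + 2×413 + 11×56 = 340 + 826 + 616 = 1782
link = 1726/1782 = 0.968575
Chained index = 100 × 1.076212 × 0.968575 = 104.2392

104.24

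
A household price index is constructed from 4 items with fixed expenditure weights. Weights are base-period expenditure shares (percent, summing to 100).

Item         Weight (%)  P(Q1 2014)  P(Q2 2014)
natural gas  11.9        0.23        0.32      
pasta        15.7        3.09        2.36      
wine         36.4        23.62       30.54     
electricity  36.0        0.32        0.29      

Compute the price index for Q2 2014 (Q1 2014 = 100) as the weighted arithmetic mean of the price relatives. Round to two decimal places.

natural gas: 11.9 × (0.32/0.23) = 11.9 × 1.391304 = 16.5565
pasta: 15.7 × (2.36/3.09) = 15.7 × 0.763754 = 11.9909
wine: 36.4 × (30.54/23.62) = 36.4 × 1.292972 = 47.0642
electricity: 36.0 × (0.29/0.32) = 36.0 × 0.906250 = 32.6250
Index = Σ wᵢ·(p₁ᵢ/p₀ᵢ) = 16.5565 + 11.9909 + 47.0642 + 32.6250 = 108.2366

108.24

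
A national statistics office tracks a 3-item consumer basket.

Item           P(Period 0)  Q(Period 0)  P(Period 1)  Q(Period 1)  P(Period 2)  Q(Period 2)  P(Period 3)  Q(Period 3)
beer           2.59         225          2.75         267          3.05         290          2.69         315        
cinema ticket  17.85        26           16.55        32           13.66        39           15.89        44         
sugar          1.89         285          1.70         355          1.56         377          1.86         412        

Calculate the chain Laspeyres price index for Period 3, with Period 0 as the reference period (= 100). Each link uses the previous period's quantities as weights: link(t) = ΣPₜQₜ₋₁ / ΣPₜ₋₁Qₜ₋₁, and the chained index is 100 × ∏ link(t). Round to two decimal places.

97.97

Link Period 0→Period 1:
ΣP(Period 1)Q(Period 0) = 2.75×225 + 16.55×26 + 1.70×285 = 618.75 + 430.3 + 484.5 = 1533.55
ΣP(Period 0)Q(Period 0) = 2.59×225 + 17.85×26 + 1.89×285 = 582.75 + 464.1 + 538.65 = 1585.5
link = 1533.55/1585.5 = 0.967234
Link Period 1→Period 2:
ΣP(Period 2)Q(Period 1) = 3.05×267 + 13.66×32 + 1.56×355 = 814.35 + 437.12 + 553.8 = 1805.27
ΣP(Period 1)Q(Period 1) = 2.75×267 + 16.55×32 + 1.70×355 = 734.25 + 529.6 + 603.5 = 1867.35
link = 1805.27/1867.35 = 0.966755
Link Period 2→Period 3:
ΣP(Period 3)Q(Period 2) = 2.69×290 + 15.89×39 + 1.86×377 = 780.1 + 619.71 + 701.22 = 2101.03
ΣP(Period 2)Q(Period 2) = 3.05×290 + 13.66×39 + 1.56×377 = 884.5 + 532.74 + 588.12 = 2005.36
link = 2101.03/2005.36 = 1.047707
Chained index = 100 × 0.967234 × 0.966755 × 1.047707 = 97.9689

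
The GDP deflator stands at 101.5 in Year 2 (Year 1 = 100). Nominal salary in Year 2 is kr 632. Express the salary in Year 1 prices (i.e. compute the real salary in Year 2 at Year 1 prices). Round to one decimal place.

Real = Nominal ÷ (Index/100) = 632 ÷ (101.5/100)
     = 632 ÷ 1.015 = 622.6601

622.7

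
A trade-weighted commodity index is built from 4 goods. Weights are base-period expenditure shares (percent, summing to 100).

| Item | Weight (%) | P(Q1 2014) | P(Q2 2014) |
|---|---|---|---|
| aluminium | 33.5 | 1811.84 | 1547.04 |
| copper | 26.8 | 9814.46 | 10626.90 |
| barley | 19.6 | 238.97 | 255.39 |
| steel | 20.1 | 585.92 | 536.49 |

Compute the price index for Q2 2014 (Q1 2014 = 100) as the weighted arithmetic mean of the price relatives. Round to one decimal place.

aluminium: 33.5 × (1547.04/1811.84) = 33.5 × 0.853850 = 28.6040
copper: 26.8 × (10626.90/9814.46) = 26.8 × 1.082780 = 29.0185
barley: 19.6 × (255.39/238.97) = 19.6 × 1.068712 = 20.9467
steel: 20.1 × (536.49/585.92) = 20.1 × 0.915637 = 18.4043
Index = Σ wᵢ·(p₁ᵢ/p₀ᵢ) = 28.6040 + 29.0185 + 20.9467 + 18.4043 = 96.9735

97.0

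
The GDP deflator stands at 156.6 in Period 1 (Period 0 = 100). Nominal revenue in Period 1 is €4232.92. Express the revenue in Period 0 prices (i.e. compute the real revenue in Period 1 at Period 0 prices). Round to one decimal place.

2703.0

Real = Nominal ÷ (Index/100) = 4232.92 ÷ (156.6/100)
     = 4232.92 ÷ 1.566 = 2703.0140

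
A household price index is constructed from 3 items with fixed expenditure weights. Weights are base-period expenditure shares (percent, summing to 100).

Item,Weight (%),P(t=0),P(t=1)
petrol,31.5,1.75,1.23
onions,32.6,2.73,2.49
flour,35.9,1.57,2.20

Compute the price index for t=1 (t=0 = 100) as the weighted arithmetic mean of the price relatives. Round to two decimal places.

102.18

petrol: 31.5 × (1.23/1.75) = 31.5 × 0.702857 = 22.1400
onions: 32.6 × (2.49/2.73) = 32.6 × 0.912088 = 29.7341
flour: 35.9 × (2.20/1.57) = 35.9 × 1.401274 = 50.3057
Index = Σ wᵢ·(p₁ᵢ/p₀ᵢ) = 22.1400 + 29.7341 + 50.3057 = 102.1798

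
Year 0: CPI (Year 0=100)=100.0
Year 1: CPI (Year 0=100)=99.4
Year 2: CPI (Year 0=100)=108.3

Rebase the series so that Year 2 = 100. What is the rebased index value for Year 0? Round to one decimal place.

92.3

Rebased(Year 0) = 100.0 / 108.3 × 100 = 92.3361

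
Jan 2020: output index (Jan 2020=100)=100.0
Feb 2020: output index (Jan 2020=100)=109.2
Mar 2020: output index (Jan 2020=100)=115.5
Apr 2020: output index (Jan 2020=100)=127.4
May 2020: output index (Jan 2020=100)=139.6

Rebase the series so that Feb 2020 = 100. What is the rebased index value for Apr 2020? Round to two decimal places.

Rebased(Apr 2020) = 127.4 / 109.2 × 100 = 116.6667

116.67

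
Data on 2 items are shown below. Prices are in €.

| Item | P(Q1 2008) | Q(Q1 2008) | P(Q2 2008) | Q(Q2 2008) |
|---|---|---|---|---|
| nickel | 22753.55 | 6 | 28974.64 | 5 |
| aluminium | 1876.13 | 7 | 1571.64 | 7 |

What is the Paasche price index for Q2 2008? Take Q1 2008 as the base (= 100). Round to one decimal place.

Paasche price index uses current-period quantities as weights.
ΣP(Q2 2008)·Q(Q2 2008) = 28974.64×5 + 1571.64×7 = 144873.2 + 11001.48 = 155874.68
ΣP(Q1 2008)·Q(Q2 2008) = 22753.55×5 + 1876.13×7 = 113767.75 + 13132.91 = 126900.66
Index = 155874.68 / 126900.66 × 100 = 122.8320

122.8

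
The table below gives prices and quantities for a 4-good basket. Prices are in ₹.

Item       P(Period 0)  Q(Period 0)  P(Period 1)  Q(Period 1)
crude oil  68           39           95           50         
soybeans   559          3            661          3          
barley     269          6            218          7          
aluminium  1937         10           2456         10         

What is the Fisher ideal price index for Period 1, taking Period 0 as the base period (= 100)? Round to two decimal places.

Laspeyres component (base-period weights):
ΣP(Period 1)Q(Period 0) = 95×39 + 661×3 + 218×6 + 2456×10 = 3705 + 1983 + 1308 + 24560 = 31556
ΣP(Period 0)Q(Period 0) = 68×39 + 559×3 + 269×6 + 1937×10 = 2652 + 1677 + 1614 + 19370 = 25313
L = 31556 / 25313 × 100 = 124.6632
Paasche component (current-period weights):
ΣP(Period 1)Q(Period 1) = 95×50 + 661×3 + 218×7 + 2456×10 = 4750 + 1983 + 1526 + 24560 = 32819
ΣP(Period 0)Q(Period 1) = 68×50 + 559×3 + 269×7 + 1937×10 = 3400 + 1677 + 1883 + 19370 = 26330
P = 32819 / 26330 × 100 = 124.6449
Fisher = √(L × P) = √(124.6632 × 124.6449) = 124.6541

124.65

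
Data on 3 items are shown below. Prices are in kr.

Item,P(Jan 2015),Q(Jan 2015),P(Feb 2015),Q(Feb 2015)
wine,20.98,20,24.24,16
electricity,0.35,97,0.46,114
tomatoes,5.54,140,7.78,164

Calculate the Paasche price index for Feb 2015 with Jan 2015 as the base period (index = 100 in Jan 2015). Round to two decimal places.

133.65

Paasche price index uses current-period quantities as weights.
ΣP(Feb 2015)·Q(Feb 2015) = 24.24×16 + 0.46×114 + 7.78×164 = 387.84 + 52.44 + 1275.92 = 1716.2
ΣP(Jan 2015)·Q(Feb 2015) = 20.98×16 + 0.35×114 + 5.54×164 = 335.68 + 39.9 + 908.56 = 1284.14
Index = 1716.2 / 1284.14 × 100 = 133.6459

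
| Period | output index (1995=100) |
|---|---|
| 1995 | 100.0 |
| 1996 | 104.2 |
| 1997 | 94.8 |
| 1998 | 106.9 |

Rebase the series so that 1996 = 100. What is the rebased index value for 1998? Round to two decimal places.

102.59

Rebased(1998) = 106.9 / 104.2 × 100 = 102.5912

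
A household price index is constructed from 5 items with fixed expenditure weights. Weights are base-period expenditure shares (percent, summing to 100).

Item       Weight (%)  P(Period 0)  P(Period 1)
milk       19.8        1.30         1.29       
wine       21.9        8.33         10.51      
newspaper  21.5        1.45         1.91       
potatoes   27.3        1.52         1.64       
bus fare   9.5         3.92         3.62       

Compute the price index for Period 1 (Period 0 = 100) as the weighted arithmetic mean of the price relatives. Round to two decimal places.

milk: 19.8 × (1.29/1.30) = 19.8 × 0.992308 = 19.6477
wine: 21.9 × (10.51/8.33) = 21.9 × 1.261705 = 27.6313
newspaper: 21.5 × (1.91/1.45) = 21.5 × 1.317241 = 28.3207
potatoes: 27.3 × (1.64/1.52) = 27.3 × 1.078947 = 29.4553
bus fare: 9.5 × (3.62/3.92) = 9.5 × 0.923469 = 8.7730
Index = Σ wᵢ·(p₁ᵢ/p₀ᵢ) = 19.6477 + 27.6313 + 28.3207 + 29.4553 + 8.7730 = 113.8279

113.83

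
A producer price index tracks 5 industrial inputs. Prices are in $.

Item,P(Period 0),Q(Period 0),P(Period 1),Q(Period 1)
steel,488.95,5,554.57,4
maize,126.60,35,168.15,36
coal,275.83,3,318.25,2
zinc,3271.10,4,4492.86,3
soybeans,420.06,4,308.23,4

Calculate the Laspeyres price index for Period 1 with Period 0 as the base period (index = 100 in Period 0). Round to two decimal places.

128.26

Laspeyres price index uses base-period quantities as weights.
ΣP(Period 1)·Q(Period 0) = 554.57×5 + 168.15×35 + 318.25×3 + 4492.86×4 + 308.23×4 = 2772.85 + 5885.25 + 954.75 + 17971.44 + 1232.92 = 28817.21
ΣP(Period 0)·Q(Period 0) = 488.95×5 + 126.60×35 + 275.83×3 + 3271.10×4 + 420.06×4 = 2444.75 + 4431 + 827.49 + 13084.4 + 1680.24 = 22467.88
Index = 28817.21 / 22467.88 × 100 = 128.2596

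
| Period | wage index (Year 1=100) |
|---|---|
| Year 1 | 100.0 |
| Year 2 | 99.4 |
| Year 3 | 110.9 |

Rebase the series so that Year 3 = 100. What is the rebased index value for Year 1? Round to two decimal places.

90.17

Rebased(Year 1) = 100.0 / 110.9 × 100 = 90.1713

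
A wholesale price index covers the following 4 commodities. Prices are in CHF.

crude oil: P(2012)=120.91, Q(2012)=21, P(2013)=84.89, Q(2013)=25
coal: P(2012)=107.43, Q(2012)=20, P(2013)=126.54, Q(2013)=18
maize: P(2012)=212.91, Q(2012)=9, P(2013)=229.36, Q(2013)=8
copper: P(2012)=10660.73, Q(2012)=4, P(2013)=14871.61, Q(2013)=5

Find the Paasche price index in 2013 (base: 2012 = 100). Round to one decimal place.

Paasche price index uses current-period quantities as weights.
ΣP(2013)·Q(2013) = 84.89×25 + 126.54×18 + 229.36×8 + 14871.61×5 = 2122.25 + 2277.72 + 1834.88 + 74358.05 = 80592.9
ΣP(2012)·Q(2013) = 120.91×25 + 107.43×18 + 212.91×8 + 10660.73×5 = 3022.75 + 1933.74 + 1703.28 + 53303.65 = 59963.42
Index = 80592.9 / 59963.42 × 100 = 134.4034

134.4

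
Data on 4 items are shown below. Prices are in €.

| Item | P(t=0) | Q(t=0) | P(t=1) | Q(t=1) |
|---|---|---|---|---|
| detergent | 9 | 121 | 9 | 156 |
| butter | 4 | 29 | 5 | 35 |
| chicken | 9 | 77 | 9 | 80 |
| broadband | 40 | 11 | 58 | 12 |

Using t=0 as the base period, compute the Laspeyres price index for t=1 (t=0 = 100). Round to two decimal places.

109.71

Laspeyres price index uses base-period quantities as weights.
ΣP(t=1)·Q(t=0) = 9×121 + 5×29 + 9×77 + 58×11 = 1089 + 145 + 693 + 638 = 2565
ΣP(t=0)·Q(t=0) = 9×121 + 4×29 + 9×77 + 40×11 = 1089 + 116 + 693 + 440 = 2338
Index = 2565 / 2338 × 100 = 109.7092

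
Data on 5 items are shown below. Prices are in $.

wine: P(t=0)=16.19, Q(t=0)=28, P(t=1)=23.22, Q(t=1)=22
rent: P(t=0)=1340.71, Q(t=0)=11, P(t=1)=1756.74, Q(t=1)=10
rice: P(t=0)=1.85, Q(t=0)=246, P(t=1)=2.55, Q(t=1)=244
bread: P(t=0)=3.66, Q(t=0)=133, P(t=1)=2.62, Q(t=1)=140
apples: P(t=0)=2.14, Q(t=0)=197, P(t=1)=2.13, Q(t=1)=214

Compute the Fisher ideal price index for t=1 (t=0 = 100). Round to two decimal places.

128.79

Laspeyres component (base-period weights):
ΣP(t=1)Q(t=0) = 23.22×28 + 1756.74×11 + 2.55×246 + 2.62×133 + 2.13×197 = 650.16 + 19324.14 + 627.3 + 348.46 + 419.61 = 21369.67
ΣP(t=0)Q(t=0) = 16.19×28 + 1340.71×11 + 1.85×246 + 3.66×133 + 2.14×197 = 453.32 + 14747.81 + 455.1 + 486.78 + 421.58 = 16564.59
L = 21369.67 / 16564.59 × 100 = 129.0081
Paasche component (current-period weights):
ΣP(t=1)Q(t=1) = 23.22×22 + 1756.74×10 + 2.55×244 + 2.62×140 + 2.13×214 = 510.84 + 17567.4 + 622.2 + 366.8 + 455.82 = 19523.06
ΣP(t=0)Q(t=1) = 16.19×22 + 1340.71×10 + 1.85×244 + 3.66×140 + 2.14×214 = 356.18 + 13407.1 + 451.4 + 512.4 + 457.96 = 15185.04
P = 19523.06 / 15185.04 × 100 = 128.5677
Fisher = √(L × P) = √(129.0081 × 128.5677) = 128.7877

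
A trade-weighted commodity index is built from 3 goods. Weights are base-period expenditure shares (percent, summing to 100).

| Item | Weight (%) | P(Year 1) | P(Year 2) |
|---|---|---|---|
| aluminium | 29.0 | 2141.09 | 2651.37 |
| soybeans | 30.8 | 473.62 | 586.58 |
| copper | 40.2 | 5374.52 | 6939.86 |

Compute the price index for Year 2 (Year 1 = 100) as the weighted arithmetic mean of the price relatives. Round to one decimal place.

126.0

aluminium: 29.0 × (2651.37/2141.09) = 29.0 × 1.238327 = 35.9115
soybeans: 30.8 × (586.58/473.62) = 30.8 × 1.238503 = 38.1459
copper: 40.2 × (6939.86/5374.52) = 40.2 × 1.291252 = 51.9083
Index = Σ wᵢ·(p₁ᵢ/p₀ᵢ) = 35.9115 + 38.1459 + 51.9083 = 125.9657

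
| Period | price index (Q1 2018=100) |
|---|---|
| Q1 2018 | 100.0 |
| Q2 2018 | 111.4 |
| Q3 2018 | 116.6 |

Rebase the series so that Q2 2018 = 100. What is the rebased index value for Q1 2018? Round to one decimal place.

89.8

Rebased(Q1 2018) = 100.0 / 111.4 × 100 = 89.7666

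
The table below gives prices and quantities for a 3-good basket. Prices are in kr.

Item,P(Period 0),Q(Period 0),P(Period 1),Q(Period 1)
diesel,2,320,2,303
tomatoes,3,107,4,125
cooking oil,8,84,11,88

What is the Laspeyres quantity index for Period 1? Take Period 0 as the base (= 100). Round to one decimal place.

Laspeyres quantity index uses base-period prices as weights.
ΣP(Period 0)·Q(Period 1) = 2×303 + 3×125 + 8×88 = 606 + 375 + 704 = 1685
ΣP(Period 0)·Q(Period 0) = 2×320 + 3×107 + 8×84 = 640 + 321 + 672 = 1633
Index = 1685 / 1633 × 100 = 103.1843

103.2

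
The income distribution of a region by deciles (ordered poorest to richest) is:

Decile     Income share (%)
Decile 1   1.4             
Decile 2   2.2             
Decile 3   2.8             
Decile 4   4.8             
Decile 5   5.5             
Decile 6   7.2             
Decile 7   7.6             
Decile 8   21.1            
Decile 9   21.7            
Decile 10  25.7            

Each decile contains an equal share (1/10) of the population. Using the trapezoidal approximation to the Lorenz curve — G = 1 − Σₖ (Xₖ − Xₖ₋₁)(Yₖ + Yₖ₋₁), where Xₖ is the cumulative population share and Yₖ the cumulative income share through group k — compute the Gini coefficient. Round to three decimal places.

0.457

Cumulative income shares Yₖ: 0.0140, 0.0360, 0.0640, 0.1120, 0.1670, 0.2390, 0.3150, 0.5260, 0.7430, 1.0000
Σ (Xₖ−Xₖ₋₁)(Yₖ+Yₖ₋₁) = (1/10)(0.0140+0.0000) + (1/10)(0.0360+0.0140) + (1/10)(0.0640+0.0360) + (1/10)(0.1120+0.0640) + (1/10)(0.1670+0.1120) + (1/10)(0.2390+0.1670) + (1/10)(0.3150+0.2390) + (1/10)(0.5260+0.3150) + (1/10)(0.7430+0.5260) + (1/10)(1.0000+0.7430)
  = 0.0014 + 0.0050 + 0.0100 + 0.0176 + 0.0279 + 0.0406 + 0.0554 + 0.0841 + 0.1269 + 0.1743 = 0.5432
G = 1 − 0.5432 = 0.4568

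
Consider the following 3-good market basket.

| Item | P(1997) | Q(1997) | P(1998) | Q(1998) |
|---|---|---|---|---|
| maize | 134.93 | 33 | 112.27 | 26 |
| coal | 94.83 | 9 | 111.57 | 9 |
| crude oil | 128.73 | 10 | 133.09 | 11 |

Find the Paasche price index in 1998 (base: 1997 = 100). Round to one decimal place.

93.2

Paasche price index uses current-period quantities as weights.
ΣP(1998)·Q(1998) = 112.27×26 + 111.57×9 + 133.09×11 = 2919.02 + 1004.13 + 1463.99 = 5387.14
ΣP(1997)·Q(1998) = 134.93×26 + 94.83×9 + 128.73×11 = 3508.18 + 853.47 + 1416.03 = 5777.68
Index = 5387.14 / 5777.68 × 100 = 93.2405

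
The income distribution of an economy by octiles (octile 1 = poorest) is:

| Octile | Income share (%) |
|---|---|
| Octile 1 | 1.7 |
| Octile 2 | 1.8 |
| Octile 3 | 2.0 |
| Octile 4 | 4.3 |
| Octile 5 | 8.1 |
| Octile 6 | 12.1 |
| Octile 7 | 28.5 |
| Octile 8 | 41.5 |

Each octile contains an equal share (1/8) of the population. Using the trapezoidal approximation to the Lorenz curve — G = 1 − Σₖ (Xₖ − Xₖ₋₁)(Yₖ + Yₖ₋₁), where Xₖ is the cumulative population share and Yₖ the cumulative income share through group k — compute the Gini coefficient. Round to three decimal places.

0.558

Cumulative income shares Yₖ: 0.0170, 0.0350, 0.0550, 0.0980, 0.1790, 0.3000, 0.5850, 1.0000
Σ (Xₖ−Xₖ₋₁)(Yₖ+Yₖ₋₁) = (1/8)(0.0170+0.0000) + (1/8)(0.0350+0.0170) + (1/8)(0.0550+0.0350) + (1/8)(0.0980+0.0550) + (1/8)(0.1790+0.0980) + (1/8)(0.3000+0.1790) + (1/8)(0.5850+0.3000) + (1/8)(1.0000+0.5850)
  = 0.0021 + 0.0065 + 0.0113 + 0.0191 + 0.0346 + 0.0599 + 0.1106 + 0.1981 = 0.4422
G = 1 − 0.4422 = 0.5577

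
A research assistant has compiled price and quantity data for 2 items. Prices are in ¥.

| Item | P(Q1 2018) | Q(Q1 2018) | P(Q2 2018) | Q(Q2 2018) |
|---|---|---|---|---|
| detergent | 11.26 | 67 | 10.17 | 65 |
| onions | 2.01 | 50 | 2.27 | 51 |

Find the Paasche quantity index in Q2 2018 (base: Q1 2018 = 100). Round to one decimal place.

Paasche quantity index uses current-period prices as weights.
ΣP(Q2 2018)·Q(Q2 2018) = 10.17×65 + 2.27×51 = 661.05 + 115.77 = 776.82
ΣP(Q2 2018)·Q(Q1 2018) = 10.17×67 + 2.27×50 = 681.39 + 113.5 = 794.89
Index = 776.82 / 794.89 × 100 = 97.7267

97.7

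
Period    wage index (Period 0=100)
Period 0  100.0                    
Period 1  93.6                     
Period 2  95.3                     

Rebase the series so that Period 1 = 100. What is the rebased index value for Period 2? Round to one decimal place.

Rebased(Period 2) = 95.3 / 93.6 × 100 = 101.8162

101.8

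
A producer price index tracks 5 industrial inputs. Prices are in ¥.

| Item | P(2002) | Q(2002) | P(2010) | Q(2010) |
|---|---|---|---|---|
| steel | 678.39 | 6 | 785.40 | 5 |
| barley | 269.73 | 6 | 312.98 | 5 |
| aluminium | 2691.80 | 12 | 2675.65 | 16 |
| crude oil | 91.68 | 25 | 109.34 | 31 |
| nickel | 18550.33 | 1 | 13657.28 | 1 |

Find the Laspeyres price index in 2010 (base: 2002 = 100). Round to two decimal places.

93.64

Laspeyres price index uses base-period quantities as weights.
ΣP(2010)·Q(2002) = 785.40×6 + 312.98×6 + 2675.65×12 + 109.34×25 + 13657.28×1 = 4712.4 + 1877.88 + 32107.8 + 2733.5 + 13657.28 = 55088.86
ΣP(2002)·Q(2002) = 678.39×6 + 269.73×6 + 2691.80×12 + 91.68×25 + 18550.33×1 = 4070.34 + 1618.38 + 32301.6 + 2292 + 18550.33 = 58832.65
Index = 55088.86 / 58832.65 × 100 = 93.6365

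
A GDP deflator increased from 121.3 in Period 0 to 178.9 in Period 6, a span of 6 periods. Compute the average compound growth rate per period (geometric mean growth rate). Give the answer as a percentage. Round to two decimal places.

6.69%

Growth factor = (178.9/121.3)^(1/6) = (1.474856)^(1/6) = 1.066903
Growth rate = 1.066903 − 1 = 0.066903 = 6.6903%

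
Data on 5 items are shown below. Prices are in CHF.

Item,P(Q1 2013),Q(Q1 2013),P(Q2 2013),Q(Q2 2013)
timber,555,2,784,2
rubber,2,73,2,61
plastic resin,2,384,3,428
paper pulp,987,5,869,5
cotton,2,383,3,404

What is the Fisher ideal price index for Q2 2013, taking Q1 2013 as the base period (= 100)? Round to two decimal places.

108.58

Laspeyres component (base-period weights):
ΣP(Q2 2013)Q(Q1 2013) = 784×2 + 2×73 + 3×384 + 869×5 + 3×383 = 1568 + 146 + 1152 + 4345 + 1149 = 8360
ΣP(Q1 2013)Q(Q1 2013) = 555×2 + 2×73 + 2×384 + 987×5 + 2×383 = 1110 + 146 + 768 + 4935 + 766 = 7725
L = 8360 / 7725 × 100 = 108.2201
Paasche component (current-period weights):
ΣP(Q2 2013)Q(Q2 2013) = 784×2 + 2×61 + 3×428 + 869×5 + 3×404 = 1568 + 122 + 1284 + 4345 + 1212 = 8531
ΣP(Q1 2013)Q(Q2 2013) = 555×2 + 2×61 + 2×428 + 987×5 + 2×404 = 1110 + 122 + 856 + 4935 + 808 = 7831
P = 8531 / 7831 × 100 = 108.9388
Fisher = √(L × P) = √(108.2201 × 108.9388) = 108.5789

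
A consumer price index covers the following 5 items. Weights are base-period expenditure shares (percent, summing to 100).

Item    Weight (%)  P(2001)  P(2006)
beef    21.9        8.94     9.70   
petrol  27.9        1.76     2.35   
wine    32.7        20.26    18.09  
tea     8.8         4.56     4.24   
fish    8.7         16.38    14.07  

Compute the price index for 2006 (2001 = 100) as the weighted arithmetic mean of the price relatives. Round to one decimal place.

105.9

beef: 21.9 × (9.70/8.94) = 21.9 × 1.085011 = 23.7617
petrol: 27.9 × (2.35/1.76) = 27.9 × 1.335227 = 37.2528
wine: 32.7 × (18.09/20.26) = 32.7 × 0.892892 = 29.1976
tea: 8.8 × (4.24/4.56) = 8.8 × 0.929825 = 8.1825
fish: 8.7 × (14.07/16.38) = 8.7 × 0.858974 = 7.4731
Index = Σ wᵢ·(p₁ᵢ/p₀ᵢ) = 23.7617 + 37.2528 + 29.1976 + 8.1825 + 7.4731 = 105.8677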